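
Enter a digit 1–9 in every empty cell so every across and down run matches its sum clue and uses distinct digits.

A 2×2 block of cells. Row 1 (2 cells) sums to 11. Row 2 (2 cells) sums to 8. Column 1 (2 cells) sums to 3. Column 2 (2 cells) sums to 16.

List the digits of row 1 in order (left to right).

2, 9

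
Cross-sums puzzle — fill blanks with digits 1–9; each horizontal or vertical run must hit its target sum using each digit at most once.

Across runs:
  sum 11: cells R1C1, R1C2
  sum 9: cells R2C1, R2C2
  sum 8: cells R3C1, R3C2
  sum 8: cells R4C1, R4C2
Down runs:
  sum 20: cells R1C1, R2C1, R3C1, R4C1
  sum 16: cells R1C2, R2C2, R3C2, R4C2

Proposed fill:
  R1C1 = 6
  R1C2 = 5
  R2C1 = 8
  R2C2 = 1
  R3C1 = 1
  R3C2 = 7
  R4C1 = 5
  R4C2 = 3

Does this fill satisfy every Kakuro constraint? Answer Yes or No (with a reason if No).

Across: 6+5=11; 8+1=9; 1+7=8; 5+3=8. Down: 6+8+1+5=20; 5+1+7+3=16. No digit repeats within any run.

Yes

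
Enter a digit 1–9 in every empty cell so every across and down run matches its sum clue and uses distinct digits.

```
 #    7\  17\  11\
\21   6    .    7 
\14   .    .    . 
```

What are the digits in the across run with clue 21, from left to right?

6 8 7

17 in 2 cells must be {8,9}.
R1C2 = 21 − 13 = 8 completes the 21 across.
R2C1 = 7 − 6 = 1 completes the 7 down.
R2C2 = 17 − 8 = 9 completes the 17 down.
R2C3 = 14 − 10 = 4 completes the 14 across.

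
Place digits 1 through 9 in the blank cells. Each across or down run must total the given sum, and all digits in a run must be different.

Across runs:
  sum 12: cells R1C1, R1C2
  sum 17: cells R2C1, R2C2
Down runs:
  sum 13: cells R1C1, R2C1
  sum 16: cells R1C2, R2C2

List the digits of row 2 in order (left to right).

8 9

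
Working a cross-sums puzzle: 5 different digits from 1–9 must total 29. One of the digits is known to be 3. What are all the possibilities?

{2,3,7,8,9}; {3,4,5,8,9}; {3,4,6,7,9}; {3,5,6,7,8}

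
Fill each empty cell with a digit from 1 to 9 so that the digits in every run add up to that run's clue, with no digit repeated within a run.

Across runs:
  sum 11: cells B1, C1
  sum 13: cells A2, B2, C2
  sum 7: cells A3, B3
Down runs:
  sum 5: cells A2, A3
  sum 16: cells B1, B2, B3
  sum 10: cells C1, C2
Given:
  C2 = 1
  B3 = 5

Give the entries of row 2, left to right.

3 9 1

C1 = 10 − 1 = 9 completes the 10 down.
A3 = 7 − 5 = 2 completes the 7 across.
B1 = 11 − 9 = 2 completes the 11 across.
A2 = 5 − 2 = 3 completes the 5 down.
B2 = 13 − 4 = 9 completes the 13 across.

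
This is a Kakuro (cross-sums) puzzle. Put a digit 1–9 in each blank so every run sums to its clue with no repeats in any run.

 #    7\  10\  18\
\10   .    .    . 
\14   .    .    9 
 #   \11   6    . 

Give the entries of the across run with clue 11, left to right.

6, 5

R3C3 = 11 − 6 = 5 completes the 11 across.
R1C3 = 18 − 14 = 4 completes the 18 down.
R1C2 = 1: the only remaining digit allowed by both the 10 across and the 10 down.
R2C2 = 10 − 7 = 3 completes the 10 down.
R1C1 = 10 − 5 = 5 completes the 10 across.
R2C1 = 14 − 12 = 2 completes the 14 across.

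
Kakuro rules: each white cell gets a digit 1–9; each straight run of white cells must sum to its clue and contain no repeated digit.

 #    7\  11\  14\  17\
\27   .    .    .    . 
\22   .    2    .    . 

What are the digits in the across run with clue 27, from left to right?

17 in 2 cells must be {8,9}.
R1C2 = 11 − 2 = 9 completes the 11 down.
Given what's placed, R1C4 must be 8 to fit the 27 across and 17 down.
R2C4 = 17 − 8 = 9 completes the 17 down.
Given what's placed, R1C3 must be 6 to fit the 27 across and 14 down.
R2C3 = 14 − 6 = 8 completes the 14 down.
R1C1 = 27 − 23 = 4 completes the 27 across.
R2C1 = 22 − 19 = 3 completes the 22 across.

4 9 6 8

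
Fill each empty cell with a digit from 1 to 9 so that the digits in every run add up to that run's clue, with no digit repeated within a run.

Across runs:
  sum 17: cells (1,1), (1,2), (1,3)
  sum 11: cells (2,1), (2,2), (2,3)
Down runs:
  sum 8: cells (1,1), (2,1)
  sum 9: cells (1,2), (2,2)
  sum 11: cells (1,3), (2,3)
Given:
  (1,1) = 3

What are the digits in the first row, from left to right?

3, 5, 9

(2,1) = 8 − 3 = 5 completes the 8 down.
No cell is forced outright now. (2,2) can only be 2 or 4 (the digits allowed by both its 11 across and its 9 down). If (2,2) = 2: then (1,2) would have to be in {5,6,8,9} for the 17 across but in {7} for the 9 down — contradiction. So (2,2) = 4.
(1,2) = 9 − 4 = 5 completes the 9 down.
(1,3) = 17 − 8 = 9 completes the 17 across.
(2,3) = 11 − 9 = 2 completes the 11 across.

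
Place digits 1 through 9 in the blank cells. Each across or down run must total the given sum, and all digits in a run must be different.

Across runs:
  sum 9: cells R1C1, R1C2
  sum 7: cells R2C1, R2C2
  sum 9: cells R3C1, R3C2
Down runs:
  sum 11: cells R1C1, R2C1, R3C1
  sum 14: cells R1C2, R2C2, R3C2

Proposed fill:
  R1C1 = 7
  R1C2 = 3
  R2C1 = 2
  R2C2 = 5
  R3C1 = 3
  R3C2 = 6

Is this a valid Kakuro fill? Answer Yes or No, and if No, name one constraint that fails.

No — the across run R1C1–R1C2 sums to 10, not 9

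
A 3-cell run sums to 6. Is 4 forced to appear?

The only way to make 6 from 3 distinct digits is {1,2,3}, which does not contain 4.

No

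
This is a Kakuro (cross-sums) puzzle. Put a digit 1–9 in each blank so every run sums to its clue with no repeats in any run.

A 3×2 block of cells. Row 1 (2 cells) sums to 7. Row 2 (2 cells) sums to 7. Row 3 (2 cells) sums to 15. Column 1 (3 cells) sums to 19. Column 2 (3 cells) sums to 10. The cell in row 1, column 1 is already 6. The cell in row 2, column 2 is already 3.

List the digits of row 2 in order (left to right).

4 3

(1,2) = 7 − 6 = 1 completes the 7 across.
(2,1) = 7 − 3 = 4 completes the 7 across.
(3,1) = 19 − 10 = 9 completes the 19 down.
(3,2) = 15 − 9 = 6 completes the 15 across.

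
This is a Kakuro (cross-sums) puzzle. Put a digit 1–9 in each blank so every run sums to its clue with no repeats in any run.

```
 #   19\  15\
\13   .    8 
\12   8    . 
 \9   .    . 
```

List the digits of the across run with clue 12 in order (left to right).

8 4

R1C1 = 13 − 8 = 5 completes the 13 across.
R2C2 = 12 − 8 = 4 completes the 12 across.
R3C1 = 19 − 13 = 6 completes the 19 down.
R3C2 = 9 − 6 = 3 completes the 9 across.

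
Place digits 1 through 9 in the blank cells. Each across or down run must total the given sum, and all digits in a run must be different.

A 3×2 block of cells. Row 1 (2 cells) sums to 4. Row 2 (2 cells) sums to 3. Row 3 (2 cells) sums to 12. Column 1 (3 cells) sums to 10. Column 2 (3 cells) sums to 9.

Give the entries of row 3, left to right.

7, 5

4 in 2 cells must be {1,3}; 3 in 2 cells must be {1,2}.
Nothing is forced directly, so branch on (1,1), whose candidates are 1 or 3. If (1,1) = 3: that forces (1,2) = 1, (2,2) = 2, (3,1) = 5, after which (3,2) would have to be in {7} for the 12 across but in {6} for the 9 down — contradiction. So (1,1) = 1.
(1,2) = 4 − 1 = 3 completes the 4 across.
Given what's placed, (2,1) must be 2 to fit the 3 across and 10 down.
(2,2) = 3 − 2 = 1 completes the 3 across.
(3,1) = 10 − 3 = 7 completes the 10 down.
(3,2) = 12 − 7 = 5 completes the 12 across.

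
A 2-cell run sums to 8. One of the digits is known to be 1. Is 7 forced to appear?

Yes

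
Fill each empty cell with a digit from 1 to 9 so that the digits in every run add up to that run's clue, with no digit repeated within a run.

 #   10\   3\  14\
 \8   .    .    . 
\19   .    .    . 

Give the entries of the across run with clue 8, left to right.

2 1 5

3 in 2 cells must be {1,2}.
The 8 across and the 14 down share only 5, so R1C3 = 5.
The 19 across and the 3 down share only 2, so R2C2 = 2.
R2C3 = 14 − 5 = 9 completes the 14 down.
R1C2 = 3 − 2 = 1 completes the 3 down.
R2C1 = 19 − 11 = 8 completes the 19 across.
R1C1 = 8 − 6 = 2 completes the 8 across.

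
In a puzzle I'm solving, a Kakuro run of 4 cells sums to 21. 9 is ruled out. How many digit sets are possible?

5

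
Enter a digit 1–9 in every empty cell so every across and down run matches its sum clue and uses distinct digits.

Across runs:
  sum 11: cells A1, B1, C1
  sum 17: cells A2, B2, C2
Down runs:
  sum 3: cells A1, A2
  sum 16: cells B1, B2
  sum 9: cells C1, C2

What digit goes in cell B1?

7

3 in 2 cells must be {1,2}; 16 in 2 cells must be {7,9}.
The 11 across and the 16 down share only 7, so B1 = 7.
B2 = 16 − 7 = 9 completes the 16 down.
Given what's placed, A1 must be 1 to fit the 11 across and 3 down.
C1 = 11 − 8 = 3 completes the 11 across.
A2 = 3 − 1 = 2 completes the 3 down.
C2 = 17 − 11 = 6 completes the 17 across.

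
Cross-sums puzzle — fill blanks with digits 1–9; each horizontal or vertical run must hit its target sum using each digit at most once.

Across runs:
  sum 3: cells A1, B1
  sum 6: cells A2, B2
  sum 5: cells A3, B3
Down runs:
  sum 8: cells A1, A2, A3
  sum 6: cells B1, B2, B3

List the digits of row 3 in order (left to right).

2 3

3 in 2 cells must be {1,2}; 6 in 3 cells must be {1,2,3}.
Nothing is forced directly, so branch on A1, whose candidates are 1 or 2. If A1 = 2: that forces B1 = 1, B2 = 2, A3 = 1, after which B3 would have to be in {4} for the 5 across but in {3} for the 6 down — contradiction. So A1 = 1.
B1 = 3 − 1 = 2 completes the 3 across.
Given what's placed, B2 must be 1 to fit the 6 across and 6 down.
B3 = 6 − 3 = 3 completes the 6 down.
A2 = 6 − 1 = 5 completes the 6 across.
A3 = 5 − 3 = 2 completes the 5 across.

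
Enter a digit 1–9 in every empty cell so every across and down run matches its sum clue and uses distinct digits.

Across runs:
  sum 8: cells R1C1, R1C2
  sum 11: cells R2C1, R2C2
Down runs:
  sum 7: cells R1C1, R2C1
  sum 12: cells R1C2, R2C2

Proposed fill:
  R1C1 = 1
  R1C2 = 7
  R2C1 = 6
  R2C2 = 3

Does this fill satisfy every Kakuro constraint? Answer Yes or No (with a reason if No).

No — the across run R2C1–R2C2 sums to 9, not 11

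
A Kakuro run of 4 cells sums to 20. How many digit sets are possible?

12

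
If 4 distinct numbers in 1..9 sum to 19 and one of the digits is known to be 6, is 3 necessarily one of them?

No

Counterexample: {1,4,6,8} sums to 19 under that restriction without using 3.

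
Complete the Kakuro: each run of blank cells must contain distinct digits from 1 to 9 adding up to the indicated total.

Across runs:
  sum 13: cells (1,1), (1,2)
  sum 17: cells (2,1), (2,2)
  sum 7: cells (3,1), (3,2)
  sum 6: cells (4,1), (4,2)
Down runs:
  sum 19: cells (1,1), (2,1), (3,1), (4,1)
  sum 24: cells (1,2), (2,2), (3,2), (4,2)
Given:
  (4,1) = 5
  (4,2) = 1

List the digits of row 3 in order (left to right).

1 6

17 in 2 cells must be {8,9}.
(3,2) = 6: the only remaining digit allowed by both the 7 across and the 24 down.
(3,1) = 7 − 6 = 1 completes the 7 across.
Given what's placed, (2,1) must be 9 to fit the 17 across and 19 down.
(2,2) = 17 − 9 = 8 completes the 17 across.
(1,1) = 19 − 15 = 4 completes the 19 down.
(1,2) = 13 − 4 = 9 completes the 13 across.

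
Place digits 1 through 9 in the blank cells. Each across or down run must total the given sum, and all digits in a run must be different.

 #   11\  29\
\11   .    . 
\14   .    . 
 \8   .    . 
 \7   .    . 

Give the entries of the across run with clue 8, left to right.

11 in 4 cells must be {1,2,3,5}; 29 in 4 cells must be {5,7,8,9}.
Only 5 fits R2C1 under both its across sum 14 and down sum 11.
R2C2 = 14 − 5 = 9 completes the 14 across.
Given what's placed, R4C2 must be 5 to fit the 7 across and 29 down.
R3C2 = 7: the only remaining digit allowed by both the 8 across and the 29 down.
R4C1 = 7 − 5 = 2 completes the 7 across.
Given what's placed, R1C1 must be 3 to fit the 11 across and 11 down.
R1C2 = 11 − 3 = 8 completes the 11 across.
R3C1 = 8 − 7 = 1 completes the 8 across.

1 7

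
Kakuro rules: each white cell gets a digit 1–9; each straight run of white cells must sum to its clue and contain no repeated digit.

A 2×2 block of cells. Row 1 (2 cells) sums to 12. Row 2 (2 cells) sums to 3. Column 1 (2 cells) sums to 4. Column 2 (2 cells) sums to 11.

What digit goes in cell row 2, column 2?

3 in 2 cells must be {1,2}; 4 in 2 cells must be {1,3}.
The 12 across and the 4 down share only 3, so (1,1) = 3.
(1,2) = 12 − 3 = 9 completes the 12 across.
(2,1) = 4 − 3 = 1 completes the 4 down.
(2,2) = 3 − 1 = 2 completes the 3 across.

2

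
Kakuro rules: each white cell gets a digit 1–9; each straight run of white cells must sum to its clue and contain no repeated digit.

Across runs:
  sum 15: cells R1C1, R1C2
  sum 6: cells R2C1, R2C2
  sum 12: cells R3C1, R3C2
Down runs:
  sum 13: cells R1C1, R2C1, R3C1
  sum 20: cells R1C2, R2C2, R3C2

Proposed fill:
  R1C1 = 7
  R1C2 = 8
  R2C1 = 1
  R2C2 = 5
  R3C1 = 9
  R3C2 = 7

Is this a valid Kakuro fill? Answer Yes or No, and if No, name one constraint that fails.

No — the down run R1C1–R3C1 sums to 17, not 13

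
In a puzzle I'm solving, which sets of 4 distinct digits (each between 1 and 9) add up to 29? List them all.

4 distinct digits from 1–9 sum between 10 and 30.
Only one set works: {5,7,8,9}.

{5,7,8,9}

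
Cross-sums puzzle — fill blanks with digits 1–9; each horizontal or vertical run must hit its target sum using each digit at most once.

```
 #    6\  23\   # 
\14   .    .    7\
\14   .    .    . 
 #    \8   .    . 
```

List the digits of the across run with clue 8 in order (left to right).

6, 2

23 in 3 cells must be {6,8,9}.
The 14 across and the 6 down share only 5, so R1C1 = 5.
R1C2 = 14 − 5 = 9 completes the 14 across.
R2C1 = 6 − 5 = 1 completes the 6 down.
R3C2 = 6: the only remaining digit allowed by both the 8 across and the 23 down.
R3C3 = 8 − 6 = 2 completes the 8 across.
R2C2 = 23 − 15 = 8 completes the 23 down.
R2C3 = 14 − 9 = 5 completes the 14 across.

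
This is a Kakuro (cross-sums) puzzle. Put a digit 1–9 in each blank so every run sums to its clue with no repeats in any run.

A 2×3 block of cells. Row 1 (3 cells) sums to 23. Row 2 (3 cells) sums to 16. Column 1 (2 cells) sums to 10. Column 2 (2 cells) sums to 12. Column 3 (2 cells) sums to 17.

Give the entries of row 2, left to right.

23 in 3 cells must be {6,8,9}; 17 in 2 cells must be {8,9}.
Nothing is forced directly, so branch on (1,2), whose candidates are 8 or 9. If (1,2) = 8: that forces (1,3) = 9, (2,2) = 4, after which (2,3) would have to be in {3,5,7,9} for the 16 across but in {8} for the 17 down — contradiction. So (1,2) = 9.
Given what's placed, (1,3) must be 8 to fit the 23 across and 17 down.
(2,2) = 12 − 9 = 3 completes the 12 down.
(2,3) = 17 − 8 = 9 completes the 17 down.
(1,1) = 23 − 17 = 6 completes the 23 across.
(2,1) = 16 − 12 = 4 completes the 16 across.

4 3 9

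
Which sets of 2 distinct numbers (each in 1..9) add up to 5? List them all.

2 distinct digits from 1–9 sum between 3 and 17.

{1,4}; {2,3}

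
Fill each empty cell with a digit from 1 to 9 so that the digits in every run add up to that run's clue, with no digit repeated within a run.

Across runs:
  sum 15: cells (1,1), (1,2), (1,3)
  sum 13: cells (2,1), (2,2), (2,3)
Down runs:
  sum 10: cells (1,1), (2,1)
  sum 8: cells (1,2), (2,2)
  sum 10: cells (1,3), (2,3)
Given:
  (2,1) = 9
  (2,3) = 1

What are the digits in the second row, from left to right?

9, 3, 1

(1,1) = 10 − 9 = 1 completes the 10 down.
(1,3) = 10 − 1 = 9 completes the 10 down.
(2,2) = 13 − 10 = 3 completes the 13 across.
(1,2) = 15 − 10 = 5 completes the 15 across.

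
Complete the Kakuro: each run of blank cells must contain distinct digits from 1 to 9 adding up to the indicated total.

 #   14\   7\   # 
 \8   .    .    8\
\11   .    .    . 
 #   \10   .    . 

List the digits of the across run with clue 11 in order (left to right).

8 1 2

7 in 3 cells must be {1,2,4}.
Nothing is forced directly, so branch on R1C1, whose candidates are 5 or 6. If R1C1 = 5: then R1C2 would have to be in {3} for the 8 across but in {1,2,4} for the 7 down — contradiction. So R1C1 = 6.
R1C2 = 8 − 6 = 2 completes the 8 across.
R2C1 = 14 − 6 = 8 completes the 14 down.
R2C2 = 1: the only remaining digit allowed by both the 11 across and the 7 down.
R2C3 = 11 − 9 = 2 completes the 11 across.
R3C2 = 7 − 3 = 4 completes the 7 down.
R3C3 = 10 − 4 = 6 completes the 10 across.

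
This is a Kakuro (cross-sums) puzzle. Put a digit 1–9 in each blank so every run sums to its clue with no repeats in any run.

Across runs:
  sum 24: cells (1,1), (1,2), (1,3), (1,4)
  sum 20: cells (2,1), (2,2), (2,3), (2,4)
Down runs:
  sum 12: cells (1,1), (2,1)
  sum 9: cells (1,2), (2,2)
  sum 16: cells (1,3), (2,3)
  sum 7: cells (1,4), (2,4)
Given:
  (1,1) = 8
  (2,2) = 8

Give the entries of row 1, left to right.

16 in 2 cells must be {7,9}.
(1,2) = 9 − 8 = 1 completes the 9 down.
(1,3) = 9: the only remaining digit allowed by both the 24 across and the 16 down.
(1,4) = 24 − 18 = 6 completes the 24 across.
(2,1) = 12 − 8 = 4 completes the 12 down.
(2,3) = 16 − 9 = 7 completes the 16 down.
(2,4) = 20 − 19 = 1 completes the 20 across.

8 1 9 6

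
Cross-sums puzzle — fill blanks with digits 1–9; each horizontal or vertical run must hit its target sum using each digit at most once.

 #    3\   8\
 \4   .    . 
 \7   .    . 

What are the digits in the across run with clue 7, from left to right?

2 5

4 in 2 cells must be {1,3}; 3 in 2 cells must be {1,2}.
The 4 across and the 3 down share only 1, so R1C1 = 1.
R1C2 = 4 − 1 = 3 completes the 4 across.
R2C1 = 3 − 1 = 2 completes the 3 down.
R2C2 = 7 − 2 = 5 completes the 7 across.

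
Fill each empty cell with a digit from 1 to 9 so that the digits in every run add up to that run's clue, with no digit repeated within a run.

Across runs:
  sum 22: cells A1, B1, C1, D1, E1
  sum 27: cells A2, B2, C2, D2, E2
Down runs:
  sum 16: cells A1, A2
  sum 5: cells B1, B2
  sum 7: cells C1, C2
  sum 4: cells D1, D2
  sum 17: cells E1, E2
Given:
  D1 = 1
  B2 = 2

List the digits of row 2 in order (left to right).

9 2 5 3 8

16 in 2 cells must be {7,9}; 4 in 2 cells must be {1,3}; 17 in 2 cells must be {8,9}.
B1 = 5 − 2 = 3 completes the 5 down.
D2 = 4 − 1 = 3 completes the 4 down.
Nothing is forced directly, so branch on A1, whose candidates are 7 or 9. If A1 = 9: then E1 would have to be in {2,4,5,7} for the 22 across but in {8,9} for the 17 down — contradiction. So A1 = 7.
E1 = 9: the only remaining digit allowed by both the 22 across and the 17 down.
A2 = 16 − 7 = 9 completes the 16 down.
E2 = 17 − 9 = 8 completes the 17 down.
C1 = 22 − 20 = 2 completes the 22 across.
C2 = 27 − 22 = 5 completes the 27 across.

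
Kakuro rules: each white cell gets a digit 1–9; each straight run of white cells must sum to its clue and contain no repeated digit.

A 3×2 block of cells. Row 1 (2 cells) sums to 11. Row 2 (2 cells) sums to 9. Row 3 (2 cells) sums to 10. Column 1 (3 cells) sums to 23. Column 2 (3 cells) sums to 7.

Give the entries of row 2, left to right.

8 1

23 in 3 cells must be {6,8,9}; 7 in 3 cells must be {1,2,4}.
Nothing is forced directly, so branch on (1,2), whose candidates are 2 or 4. If (1,2) = 4: then (1,1) would have to be in {7} for the 11 across but in {6,8,9} for the 23 down — contradiction. So (1,2) = 2.
(1,1) = 11 − 2 = 9 completes the 11 across.
Nothing is forced directly, so branch on (2,1), whose candidates are 6 or 8. If (2,1) = 6: then (2,2) would have to be in {3} for the 9 across but in {1,4} for the 7 down — contradiction. So (2,1) = 8.
(2,2) = 9 − 8 = 1 completes the 9 across.
(3,1) = 23 − 17 = 6 completes the 23 down.
(3,2) = 10 − 6 = 4 completes the 10 across.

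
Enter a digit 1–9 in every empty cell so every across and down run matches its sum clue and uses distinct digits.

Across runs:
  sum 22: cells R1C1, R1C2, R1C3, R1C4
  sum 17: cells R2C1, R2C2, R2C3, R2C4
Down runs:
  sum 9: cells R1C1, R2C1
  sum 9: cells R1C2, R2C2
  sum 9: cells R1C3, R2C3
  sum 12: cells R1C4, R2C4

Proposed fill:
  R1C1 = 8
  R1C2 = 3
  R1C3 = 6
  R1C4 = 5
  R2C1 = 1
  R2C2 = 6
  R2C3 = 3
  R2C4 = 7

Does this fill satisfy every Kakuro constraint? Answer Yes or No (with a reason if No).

Yes

Across: 8+3+6+5=22; 1+6+3+7=17. Down: 8+1=9; 3+6=9; 6+3=9; 5+7=12. No digit repeats within any run.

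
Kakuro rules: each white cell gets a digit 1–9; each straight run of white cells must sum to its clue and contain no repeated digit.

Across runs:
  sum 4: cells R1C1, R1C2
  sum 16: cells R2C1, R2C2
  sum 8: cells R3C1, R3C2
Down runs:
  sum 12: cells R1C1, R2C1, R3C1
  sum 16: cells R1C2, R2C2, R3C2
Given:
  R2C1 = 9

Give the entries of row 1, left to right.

4 in 2 cells must be {1,3}; 16 in 2 cells must be {7,9}.
Given what's placed, R1C1 must be 1 to fit the 4 across and 12 down.
R1C2 = 4 − 1 = 3 completes the 4 across.
R2C2 = 16 − 9 = 7 completes the 16 across.
R3C1 = 12 − 10 = 2 completes the 12 down.
R3C2 = 8 − 2 = 6 completes the 8 across.

1 3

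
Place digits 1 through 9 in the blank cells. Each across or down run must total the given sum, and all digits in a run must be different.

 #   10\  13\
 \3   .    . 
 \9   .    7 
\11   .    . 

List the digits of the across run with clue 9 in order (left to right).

2 7

3 in 2 cells must be {1,2}.
R2C1 = 9 − 7 = 2 completes the 9 across.
R1C1 = 1: the only remaining digit allowed by both the 3 across and the 10 down.
R1C2 = 3 − 1 = 2 completes the 3 across.
R3C1 = 10 − 3 = 7 completes the 10 down.
R3C2 = 11 − 7 = 4 completes the 11 across.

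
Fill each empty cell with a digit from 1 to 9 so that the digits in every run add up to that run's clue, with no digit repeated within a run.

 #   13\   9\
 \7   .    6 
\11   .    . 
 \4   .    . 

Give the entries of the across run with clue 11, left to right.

4 in 2 cells must be {1,3}.
R1C1 = 7 − 6 = 1 completes the 7 across.
Given what's placed, R2C2 must be 2 to fit the 11 across and 9 down.
Given what's placed, R3C1 must be 3 to fit the 4 across and 13 down.
R3C2 = 4 − 3 = 1 completes the 4 across.
R2C1 = 11 − 2 = 9 completes the 11 across.

9 2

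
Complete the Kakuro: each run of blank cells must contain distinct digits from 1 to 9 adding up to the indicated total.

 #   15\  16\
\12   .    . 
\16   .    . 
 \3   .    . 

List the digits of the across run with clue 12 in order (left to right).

4 8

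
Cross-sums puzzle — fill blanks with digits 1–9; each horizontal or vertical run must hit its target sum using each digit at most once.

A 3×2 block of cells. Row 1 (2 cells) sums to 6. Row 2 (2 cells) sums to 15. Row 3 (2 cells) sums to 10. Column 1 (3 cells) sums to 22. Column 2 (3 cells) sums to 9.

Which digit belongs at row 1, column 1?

The 6 across and the 22 down share only 5, so (1,1) = 5.
(1,2) = 6 − 5 = 1 completes the 6 across.
Given what's placed, (2,2) must be 6 to fit the 15 across and 9 down.
(3,2) = 9 − 7 = 2 completes the 9 down.
(2,1) = 15 − 6 = 9 completes the 15 across.
(3,1) = 10 − 2 = 8 completes the 10 across.

5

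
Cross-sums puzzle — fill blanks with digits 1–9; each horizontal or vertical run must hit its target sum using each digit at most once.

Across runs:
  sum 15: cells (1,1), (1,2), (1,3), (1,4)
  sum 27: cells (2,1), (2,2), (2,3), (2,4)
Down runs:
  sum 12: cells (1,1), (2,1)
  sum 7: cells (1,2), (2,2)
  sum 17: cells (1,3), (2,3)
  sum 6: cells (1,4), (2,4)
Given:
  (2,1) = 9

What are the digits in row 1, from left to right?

3 1 9 2

17 in 2 cells must be {8,9}.
(1,1) = 12 − 9 = 3 completes the 12 down.
Given what's placed, (1,3) must be 9 to fit the 15 across and 17 down.
(2,3) = 17 − 9 = 8 completes the 17 down.
Given what's placed, (2,4) must be 4 to fit the 27 across and 6 down.
(1,4) = 6 − 4 = 2 completes the 6 down.
(2,2) = 27 − 21 = 6 completes the 27 across.
(1,2) = 15 − 14 = 1 completes the 15 across.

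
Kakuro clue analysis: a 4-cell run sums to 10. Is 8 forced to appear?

No

The only way to make 10 from 4 distinct digits is {1,2,3,4}, which does not contain 8.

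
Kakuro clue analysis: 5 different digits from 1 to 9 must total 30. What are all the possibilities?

{1,5,7,8,9}; {2,4,7,8,9}; {2,5,6,8,9}; {3,4,6,8,9}; {3,5,6,7,9}; {4,5,6,7,8}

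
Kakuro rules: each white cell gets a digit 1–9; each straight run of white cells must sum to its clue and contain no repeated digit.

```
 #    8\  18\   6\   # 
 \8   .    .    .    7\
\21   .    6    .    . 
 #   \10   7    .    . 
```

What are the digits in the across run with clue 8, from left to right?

1 5 2

6 in 3 cells must be {1,2,3}.
R1C2 = 18 − 13 = 5 completes the 18 down.
No cell is forced outright now. R3C4 can only be 1 or 2 (the digits allowed by both its 10 across and its 7 down). If R3C4 = 1: then R2C4 would have to be in {1,2,3,4,5,7,8,9} for the 21 across but in {6} for the 7 down — contradiction. So R3C4 = 2.
R2C4 = 7 − 2 = 5 completes the 7 down.
R3C3 = 10 − 9 = 1 completes the 10 across.
R1C3 = 2: the only remaining digit allowed by both the 8 across and the 6 down.
R2C3 = 6 − 3 = 3 completes the 6 down.
R1C1 = 8 − 7 = 1 completes the 8 across.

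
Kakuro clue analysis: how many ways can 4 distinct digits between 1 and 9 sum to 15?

6

4 distinct digits from 1–9 sum between 10 and 30.
Enumerating: {1,2,3,9}, {1,2,4,8}, {1,2,5,7}, {1,3,4,7}, {1,3,5,6}, {2,3,4,6}.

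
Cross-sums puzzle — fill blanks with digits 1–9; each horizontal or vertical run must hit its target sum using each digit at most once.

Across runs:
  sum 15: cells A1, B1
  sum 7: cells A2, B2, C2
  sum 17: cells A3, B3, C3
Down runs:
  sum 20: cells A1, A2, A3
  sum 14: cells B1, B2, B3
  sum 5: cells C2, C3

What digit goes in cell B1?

7 in 3 cells must be {1,2,4}.
Only 4 fits A2 under both its across sum 7 and down sum 20.
Nothing is forced directly, so branch on B2, whose candidates are 1 or 2. If B2 = 2: that forces C2 = 1, C3 = 4, A3 = 7, after which B3 would have to be in {6} for the 17 across but in {3,4,5,7,8,9} for the 14 down — contradiction. So B2 = 1.
C2 = 7 − 5 = 2 completes the 7 across.
C3 = 5 − 2 = 3 completes the 5 down.
A3 = 9: the only remaining digit allowed by both the 17 across and the 20 down.
B3 = 17 − 12 = 5 completes the 17 across.
A1 = 20 − 13 = 7 completes the 20 down.
B1 = 15 − 7 = 8 completes the 15 across.

8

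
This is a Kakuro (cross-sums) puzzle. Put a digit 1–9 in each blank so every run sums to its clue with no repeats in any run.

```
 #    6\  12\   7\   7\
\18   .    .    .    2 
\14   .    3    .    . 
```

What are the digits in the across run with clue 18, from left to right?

4 9 3 2

R1C2 = 12 − 3 = 9 completes the 12 down.
R2C4 = 7 − 2 = 5 completes the 7 down.
No cell is forced outright now. R2C1 can only be 2 or 4 (the digits allowed by both its 14 across and its 6 down). If R2C1 = 4: then R1C1 would have to be in {1,3,4,6} for the 18 across but in {2} for the 6 down — contradiction. So R2C1 = 2.
R1C1 = 6 − 2 = 4 completes the 6 down.
R1C3 = 18 − 15 = 3 completes the 18 across.
R2C3 = 14 − 10 = 4 completes the 14 across.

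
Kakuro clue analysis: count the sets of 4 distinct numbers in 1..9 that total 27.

3

4 distinct digits from 1–9 sum between 10 and 30.
Enumerating: {3,7,8,9}, {4,6,8,9}, {5,6,7,9}.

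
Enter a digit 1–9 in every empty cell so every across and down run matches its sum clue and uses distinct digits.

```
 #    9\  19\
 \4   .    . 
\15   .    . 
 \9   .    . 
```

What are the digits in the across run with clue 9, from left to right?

4 in 2 cells must be {1,3}.
The 4 across and the 19 down share only 3, so R1C2 = 3.
The 15 across and the 9 down share only 6, so R2C1 = 6.
R2C2 = 15 − 6 = 9 completes the 15 across.
R3C2 = 19 − 12 = 7 completes the 19 down.
R1C1 = 4 − 3 = 1 completes the 4 across.
R3C1 = 9 − 7 = 2 completes the 9 across.

2 7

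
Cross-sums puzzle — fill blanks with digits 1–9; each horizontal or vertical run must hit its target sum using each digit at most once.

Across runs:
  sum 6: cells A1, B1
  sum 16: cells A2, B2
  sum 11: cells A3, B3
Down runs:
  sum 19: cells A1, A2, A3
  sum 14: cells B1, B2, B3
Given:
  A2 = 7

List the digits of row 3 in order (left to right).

8 3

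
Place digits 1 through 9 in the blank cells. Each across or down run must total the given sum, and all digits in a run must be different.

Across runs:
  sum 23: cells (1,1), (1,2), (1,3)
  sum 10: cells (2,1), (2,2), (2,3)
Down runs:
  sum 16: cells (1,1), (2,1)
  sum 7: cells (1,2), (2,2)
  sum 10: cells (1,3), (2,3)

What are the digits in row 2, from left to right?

7, 1, 2

23 in 3 cells must be {6,8,9}; 16 in 2 cells must be {7,9}.
The 23 across and the 16 down share only 9, so (1,1) = 9.
Given what's placed, (1,2) must be 6 to fit the 23 across and 7 down.
(1,3) = 23 − 15 = 8 completes the 23 across.
(2,1) = 16 − 9 = 7 completes the 16 down.
(2,2) = 7 − 6 = 1 completes the 7 down.
(2,3) = 10 − 8 = 2 completes the 10 across.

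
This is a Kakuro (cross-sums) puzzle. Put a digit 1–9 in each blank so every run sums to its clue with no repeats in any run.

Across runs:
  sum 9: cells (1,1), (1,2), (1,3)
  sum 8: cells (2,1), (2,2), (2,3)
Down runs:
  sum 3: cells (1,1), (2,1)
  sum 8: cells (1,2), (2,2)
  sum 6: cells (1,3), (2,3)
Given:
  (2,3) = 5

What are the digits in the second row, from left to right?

1 2 5

3 in 2 cells must be {1,2}.
(1,3) = 6 − 5 = 1 completes the 6 down.
(1,1) = 2: the only remaining digit allowed by both the 9 across and the 3 down.
(1,2) = 9 − 3 = 6 completes the 9 across.
(2,1) = 3 − 2 = 1 completes the 3 down.
(2,2) = 8 − 6 = 2 completes the 8 across.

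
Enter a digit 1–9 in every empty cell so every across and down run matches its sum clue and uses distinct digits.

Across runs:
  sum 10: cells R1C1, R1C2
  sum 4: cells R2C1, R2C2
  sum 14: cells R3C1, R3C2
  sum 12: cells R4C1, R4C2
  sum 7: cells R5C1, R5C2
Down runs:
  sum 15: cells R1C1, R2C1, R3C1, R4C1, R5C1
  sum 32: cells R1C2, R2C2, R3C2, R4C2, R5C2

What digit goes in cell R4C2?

8

4 in 2 cells must be {1,3}; 15 in 5 cells must be {1,2,3,4,5}.
Only 3 fits R2C2 under both its across sum 4 and down sum 32.
The 14 across and the 15 down share only 5, so R3C1 = 5.
R3C2 = 14 − 5 = 9 completes the 14 across.
R5C2 = 5: the only remaining digit allowed by both the 7 across and the 32 down.
R2C1 = 4 − 3 = 1 completes the 4 across.
R5C1 = 7 − 5 = 2 completes the 7 across.
Nothing is forced directly, so branch on R1C1, whose candidates are 3 or 4. If R1C1 = 4: then R1C2 would have to be in {6} for the 10 across but in {7,8} for the 32 down — contradiction. So R1C1 = 3.
R1C2 = 10 − 3 = 7 completes the 10 across.
R4C1 = 15 − 11 = 4 completes the 15 down.
R4C2 = 12 − 4 = 8 completes the 12 across.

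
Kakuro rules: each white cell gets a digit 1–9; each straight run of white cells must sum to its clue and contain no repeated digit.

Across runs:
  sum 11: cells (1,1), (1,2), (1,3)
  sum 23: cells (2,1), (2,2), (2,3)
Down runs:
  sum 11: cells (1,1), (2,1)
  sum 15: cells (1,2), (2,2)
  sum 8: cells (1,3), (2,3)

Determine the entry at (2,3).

23 in 3 cells must be {6,8,9}.
The 23 across and the 8 down share only 6, so (2,3) = 6.
(1,3) = 8 − 6 = 2 completes the 8 down.
Nothing is forced directly, so branch on (1,2), whose candidates are 6 or 8. If (1,2) = 8: then (1,1) would have to be in {1} for the 11 across but in {2,3,4,5,6,7,8,9} for the 11 down — contradiction. So (1,2) = 6.
(1,1) = 11 − 8 = 3 completes the 11 across.
(2,1) = 11 − 3 = 8 completes the 11 down.
(2,2) = 23 − 14 = 9 completes the 23 across.

6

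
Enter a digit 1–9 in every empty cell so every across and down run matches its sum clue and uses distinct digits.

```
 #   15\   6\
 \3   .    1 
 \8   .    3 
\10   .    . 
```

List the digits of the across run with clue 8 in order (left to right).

5, 3

3 in 2 cells must be {1,2}; 6 in 3 cells must be {1,2,3}.
R1C1 = 3 − 1 = 2 completes the 3 across.
R2C1 = 8 − 3 = 5 completes the 8 across.
R3C1 = 15 − 7 = 8 completes the 15 down.
R3C2 = 10 − 8 = 2 completes the 10 across.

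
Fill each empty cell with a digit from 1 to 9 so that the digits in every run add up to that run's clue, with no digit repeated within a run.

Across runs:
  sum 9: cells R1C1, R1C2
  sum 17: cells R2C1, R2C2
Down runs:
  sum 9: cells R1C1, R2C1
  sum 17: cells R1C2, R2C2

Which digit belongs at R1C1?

1

17 in 2 cells must be {8,9}.
The 9 across and the 17 down share only 8, so R1C2 = 8.
The 17 across and the 9 down share only 8, so R2C1 = 8.
R2C2 = 17 − 8 = 9 completes the 17 across.
R1C1 = 9 − 8 = 1 completes the 9 across.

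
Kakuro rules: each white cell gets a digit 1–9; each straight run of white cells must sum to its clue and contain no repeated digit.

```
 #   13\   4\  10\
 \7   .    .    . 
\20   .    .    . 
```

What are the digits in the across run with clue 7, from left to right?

4 1 2

7 in 3 cells must be {1,2,4}; 4 in 2 cells must be {1,3}.
The 7 across and the 13 down share only 4, so R1C1 = 4.
Given what's placed, R1C2 must be 1 to fit the 7 across and 4 down.
R1C3 = 7 − 5 = 2 completes the 7 across.
R2C1 = 13 − 4 = 9 completes the 13 down.
R2C2 = 4 − 1 = 3 completes the 4 down.
R2C3 = 20 − 12 = 8 completes the 20 across.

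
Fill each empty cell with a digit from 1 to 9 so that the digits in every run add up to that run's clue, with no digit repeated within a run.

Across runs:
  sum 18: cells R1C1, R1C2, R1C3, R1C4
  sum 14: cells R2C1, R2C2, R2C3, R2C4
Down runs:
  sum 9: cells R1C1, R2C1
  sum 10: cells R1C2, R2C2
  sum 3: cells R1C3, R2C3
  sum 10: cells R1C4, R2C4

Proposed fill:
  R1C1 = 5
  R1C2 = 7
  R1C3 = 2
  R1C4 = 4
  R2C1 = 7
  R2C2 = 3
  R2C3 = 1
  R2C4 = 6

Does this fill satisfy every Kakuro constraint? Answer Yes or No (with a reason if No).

No — the across run R2C1–R2C4 sums to 17, not 14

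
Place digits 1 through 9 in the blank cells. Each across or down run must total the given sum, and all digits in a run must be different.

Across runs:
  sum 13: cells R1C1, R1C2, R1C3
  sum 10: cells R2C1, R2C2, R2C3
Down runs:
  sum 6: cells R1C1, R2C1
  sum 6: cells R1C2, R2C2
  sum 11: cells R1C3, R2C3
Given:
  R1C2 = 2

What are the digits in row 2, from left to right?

R2C2 = 6 − 2 = 4 completes the 6 down.
Given what's placed, R2C3 must be 5 to fit the 10 across and 11 down.
R1C3 = 11 − 5 = 6 completes the 11 down.
R2C1 = 10 − 9 = 1 completes the 10 across.
R1C1 = 13 − 8 = 5 completes the 13 across.

1, 4, 5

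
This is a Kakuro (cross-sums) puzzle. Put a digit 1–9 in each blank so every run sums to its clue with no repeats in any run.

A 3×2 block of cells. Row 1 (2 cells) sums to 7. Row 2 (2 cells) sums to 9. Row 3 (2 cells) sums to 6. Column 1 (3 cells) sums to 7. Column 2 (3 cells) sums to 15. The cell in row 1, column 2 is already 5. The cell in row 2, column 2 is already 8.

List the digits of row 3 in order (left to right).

7 in 3 cells must be {1,2,4}.
(1,1) = 7 − 5 = 2 completes the 7 across.
(2,1) = 9 − 8 = 1 completes the 9 across.
(3,1) = 7 − 3 = 4 completes the 7 down.
(3,2) = 6 − 4 = 2 completes the 6 across.

4 2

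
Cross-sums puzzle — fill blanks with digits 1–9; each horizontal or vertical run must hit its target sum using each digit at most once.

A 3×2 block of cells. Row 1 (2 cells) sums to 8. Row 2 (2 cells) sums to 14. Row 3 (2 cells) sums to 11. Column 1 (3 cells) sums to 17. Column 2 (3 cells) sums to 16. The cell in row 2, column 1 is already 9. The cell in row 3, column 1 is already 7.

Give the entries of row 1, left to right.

1 7

(1,1) = 17 − 16 = 1 completes the 17 down.
(1,2) = 8 − 1 = 7 completes the 8 across.
(2,2) = 14 − 9 = 5 completes the 14 across.
(3,2) = 11 − 7 = 4 completes the 11 across.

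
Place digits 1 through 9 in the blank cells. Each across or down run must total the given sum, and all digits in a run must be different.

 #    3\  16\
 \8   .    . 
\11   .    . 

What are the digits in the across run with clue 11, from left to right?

2 9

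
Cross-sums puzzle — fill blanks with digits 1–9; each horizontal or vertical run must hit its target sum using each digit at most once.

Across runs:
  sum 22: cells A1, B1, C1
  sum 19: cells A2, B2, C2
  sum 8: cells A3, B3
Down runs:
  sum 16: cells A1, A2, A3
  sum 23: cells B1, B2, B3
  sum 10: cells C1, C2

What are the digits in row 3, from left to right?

23 in 3 cells must be {6,8,9}.
Only 6 fits B3 under both its across sum 8 and down sum 23.
A3 = 8 − 6 = 2 completes the 8 across.

2 6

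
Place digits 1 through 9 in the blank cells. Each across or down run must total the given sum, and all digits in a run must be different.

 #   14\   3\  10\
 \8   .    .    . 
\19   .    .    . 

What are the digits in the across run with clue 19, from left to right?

9 2 8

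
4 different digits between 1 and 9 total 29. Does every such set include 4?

No

The only way to make 29 from 4 distinct digits is {5,7,8,9}, which does not contain 4.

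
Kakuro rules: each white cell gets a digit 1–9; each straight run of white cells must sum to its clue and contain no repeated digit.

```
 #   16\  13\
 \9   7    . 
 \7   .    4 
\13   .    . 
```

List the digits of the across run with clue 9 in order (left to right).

7, 2

R1C2 = 9 − 7 = 2 completes the 9 across.
R2C1 = 7 − 4 = 3 completes the 7 across.
R3C1 = 16 − 10 = 6 completes the 16 down.
R3C2 = 13 − 6 = 7 completes the 13 across.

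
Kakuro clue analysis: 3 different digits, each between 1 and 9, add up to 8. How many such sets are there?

3 distinct digits from 1–9 sum between 6 and 24.
Enumerating: {1,2,5}, {1,3,4}.

2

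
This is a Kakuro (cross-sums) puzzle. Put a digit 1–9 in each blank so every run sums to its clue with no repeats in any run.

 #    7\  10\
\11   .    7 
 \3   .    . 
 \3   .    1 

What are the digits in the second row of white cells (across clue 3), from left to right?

3 in 2 cells must be {1,2}; 7 in 3 cells must be {1,2,4}.
R1C1 = 11 − 7 = 4 completes the 11 across.
R2C2 = 10 − 8 = 2 completes the 10 down.
R3C1 = 3 − 1 = 2 completes the 3 across.
R2C1 = 3 − 2 = 1 completes the 3 across.

1 2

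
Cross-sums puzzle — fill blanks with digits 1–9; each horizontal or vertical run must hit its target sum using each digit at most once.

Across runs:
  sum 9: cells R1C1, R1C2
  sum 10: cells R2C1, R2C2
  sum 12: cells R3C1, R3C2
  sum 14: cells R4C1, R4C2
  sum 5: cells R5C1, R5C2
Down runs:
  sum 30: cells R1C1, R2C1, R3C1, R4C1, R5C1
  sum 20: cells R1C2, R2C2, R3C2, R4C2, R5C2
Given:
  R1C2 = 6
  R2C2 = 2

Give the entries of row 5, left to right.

R1C1 = 9 − 6 = 3 completes the 9 across.
R2C1 = 10 − 2 = 8 completes the 10 across.
R5C1 = 4: the only remaining digit allowed by both the 5 across and the 30 down.
R5C2 = 5 − 4 = 1 completes the 5 across.
R3C1 = 9: the only remaining digit allowed by both the 12 across and the 30 down.
R3C2 = 12 − 9 = 3 completes the 12 across.
R4C1 = 30 − 24 = 6 completes the 30 down.
R4C2 = 14 − 6 = 8 completes the 14 across.

4 1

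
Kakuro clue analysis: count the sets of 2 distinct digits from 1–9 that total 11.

4

2 distinct digits from 1–9 sum between 3 and 17.
Enumerating: {2,9}, {3,8}, {4,7}, {5,6}.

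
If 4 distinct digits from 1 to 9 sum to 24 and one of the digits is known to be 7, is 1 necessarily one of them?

No

Counterexample: {2,6,7,9} sums to 24 under that restriction without using 1.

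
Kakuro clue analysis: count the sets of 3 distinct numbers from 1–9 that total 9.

3 distinct digits from 1–9 sum between 6 and 24.
Enumerating: {1,2,6}, {1,3,5}, {2,3,4}.

3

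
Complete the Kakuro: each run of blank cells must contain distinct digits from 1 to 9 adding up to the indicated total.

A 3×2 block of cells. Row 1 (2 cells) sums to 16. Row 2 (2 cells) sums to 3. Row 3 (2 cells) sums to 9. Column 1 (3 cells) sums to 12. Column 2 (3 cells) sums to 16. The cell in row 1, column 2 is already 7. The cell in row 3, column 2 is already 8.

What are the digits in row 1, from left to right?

16 in 2 cells must be {7,9}; 3 in 2 cells must be {1,2}.
(1,1) = 16 − 7 = 9 completes the 16 across.
(2,2) = 16 − 15 = 1 completes the 16 down.
(3,1) = 9 − 8 = 1 completes the 9 across.
(2,1) = 3 − 1 = 2 completes the 3 across.

9 7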